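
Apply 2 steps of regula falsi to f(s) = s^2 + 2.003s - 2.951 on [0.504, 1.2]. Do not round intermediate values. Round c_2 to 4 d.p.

f(0.504000) = -1.687472, f(1.200000) = 0.892600
step 1: c = 0.959212, f(c) = -0.109610 < 0 → new bracket [0.959212, 1.200000]
step 2: c = 0.985547, f(c) = -0.005648 < 0 → new bracket [0.985547, 1.200000]

0.9855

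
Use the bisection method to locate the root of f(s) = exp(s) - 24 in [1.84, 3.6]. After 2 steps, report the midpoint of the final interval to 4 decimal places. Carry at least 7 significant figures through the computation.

f(1.840000) = -17.703462, f(3.600000) = 12.598234 (opposite signs)
step 1: m = 2.720000, f(m) = -8.819678 < 0 → root in [2.720000, 3.600000]
step 2: m = 3.160000, f(m) = -0.429404 < 0 → root in [3.160000, 3.600000]
Midpoint of [3.160000, 3.600000] = 3.380000

3.3800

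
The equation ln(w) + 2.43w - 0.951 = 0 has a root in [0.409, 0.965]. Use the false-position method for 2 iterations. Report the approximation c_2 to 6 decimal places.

False-position update: c = (a·f(b) − b·f(a))/(f(b) − f(a)); replace the endpoint whose sign matches f(c).
f(0.409000) = -0.851170, f(0.965000) = 1.358323
step 1: c = 0.623190, f(c) = 0.090447 > 0 → new bracket [0.409000, 0.623190]
step 2: c = 0.602616, f(c) = 0.006881 > 0 → new bracket [0.409000, 0.602616]

0.602616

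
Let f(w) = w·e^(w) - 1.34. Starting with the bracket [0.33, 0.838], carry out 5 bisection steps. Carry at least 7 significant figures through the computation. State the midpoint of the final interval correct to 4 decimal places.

0.6872

f(0.330000) = -0.880981, f(0.838000) = 0.597237 (opposite signs)
step 1: m = 0.584000, f(m) = -0.292773 < 0 → root in [0.584000, 0.838000]
step 2: m = 0.711000, f(m) = 0.107615 > 0 → root in [0.584000, 0.711000]
step 3: m = 0.647500, f(m) = -0.102784 < 0 → root in [0.647500, 0.711000]
step 4: m = 0.679250, f(m) = -0.000249 < 0 → root in [0.679250, 0.711000]
step 5: m = 0.695125, f(m) = 0.053002 > 0 → root in [0.679250, 0.695125]
Midpoint of [0.679250, 0.695125] = 0.687187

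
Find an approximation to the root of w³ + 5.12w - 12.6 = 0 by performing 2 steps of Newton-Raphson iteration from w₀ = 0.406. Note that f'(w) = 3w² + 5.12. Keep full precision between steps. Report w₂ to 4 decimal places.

w_0 = 0.406000: f = -10.454357, f' = 5.614508 → w_1 = 0.406000 - (-10.454357)/(5.614508) = 2.268025
w_1 = 2.268025: f = 10.678875, f' = 20.551818 → w_2 = 2.268025 - (10.678875)/(20.551818) = 1.748418

1.7484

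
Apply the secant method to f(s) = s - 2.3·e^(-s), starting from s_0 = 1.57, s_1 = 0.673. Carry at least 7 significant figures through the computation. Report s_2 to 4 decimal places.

0.9550

f(s_0) = 1.091496, f(s_1) = -0.500404
s_2 = 0.673000 - (-0.500404)·(0.673000 - 1.570000)/(-0.500404 - (1.091496)) = 0.954967; f(s_2) = 0.069869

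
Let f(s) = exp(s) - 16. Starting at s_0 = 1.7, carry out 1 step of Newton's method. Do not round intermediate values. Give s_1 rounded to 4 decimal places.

Newton update: s ← s − f(s)/f'(s).
f'(s) = exp(s)
s_0 = 1.700000: f = -10.526053, f' = 5.473947 → s_1 = 1.700000 - (-10.526053)/(5.473947) = 3.622936

3.6229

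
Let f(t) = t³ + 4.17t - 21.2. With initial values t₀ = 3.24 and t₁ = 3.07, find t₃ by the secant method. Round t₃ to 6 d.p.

f(t_0) = 26.323024, f(t_1) = 20.536343
t_2 = 3.070000 - (20.536343)·(3.070000 - 3.240000)/(20.536343 - (26.323024)) = 2.466687; f(t_2) = 4.094758
t_3 = 2.466687 - (4.094758)·(2.466687 - 3.070000)/(4.094758 - (20.536343)) = 2.316433; f(t_3) = 0.889183

2.316433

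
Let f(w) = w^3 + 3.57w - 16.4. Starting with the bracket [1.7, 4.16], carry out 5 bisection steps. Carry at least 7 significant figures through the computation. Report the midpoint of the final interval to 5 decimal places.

f(1.700000) = -5.418000, f(4.160000) = 70.442496 (opposite signs)
step 1: m = 2.930000, f(m) = 19.213857 > 0 → root in [1.700000, 2.930000]
step 2: m = 2.315000, f(m) = 4.271156 > 0 → root in [1.700000, 2.315000]
step 3: m = 2.007500, f(m) = -1.142887 < 0 → root in [2.007500, 2.315000]
step 4: m = 2.161250, f(m) = 1.410865 > 0 → root in [2.007500, 2.161250]
step 5: m = 2.084375, f(m) = 0.097034 > 0 → root in [2.007500, 2.084375]
Midpoint of [2.007500, 2.084375] = 2.045937

2.04594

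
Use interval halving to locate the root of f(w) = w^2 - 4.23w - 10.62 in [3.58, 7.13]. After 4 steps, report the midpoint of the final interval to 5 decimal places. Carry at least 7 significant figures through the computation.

5.90969

f(3.580000) = -12.947000, f(7.130000) = 10.057000 (opposite signs)
step 1: m = 5.355000, f(m) = -4.595625 < 0 → root in [5.355000, 7.130000]
step 2: m = 6.242500, f(m) = 1.943031 > 0 → root in [5.355000, 6.242500]
step 3: m = 5.798750, f(m) = -1.523211 < 0 → root in [5.798750, 6.242500]
step 4: m = 6.020625, f(m) = 0.160682 > 0 → root in [5.798750, 6.020625]
Midpoint of [5.798750, 6.020625] = 5.909688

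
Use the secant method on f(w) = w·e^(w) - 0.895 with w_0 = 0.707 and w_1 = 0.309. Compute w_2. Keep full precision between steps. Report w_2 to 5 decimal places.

0.49531

f(w_0) = 0.538724, f(w_1) = -0.474123
w_2 = 0.309000 - (-0.474123)·(0.309000 - 0.707000)/(-0.474123 - (0.538724)) = 0.495307; f(w_2) = -0.082199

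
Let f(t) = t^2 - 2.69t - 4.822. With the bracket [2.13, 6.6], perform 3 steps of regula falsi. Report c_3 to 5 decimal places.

3.81237

f(2.130000) = -6.014800, f(6.600000) = 20.984000
step 1: c = 3.125828, f(c) = -3.459677 < 0 → new bracket [3.125828, 6.600000]
step 2: c = 3.617551, f(c) = -1.466538 < 0 → new bracket [3.617551, 6.600000]
step 3: c = 3.812373, f(c) = -0.543093 < 0 → new bracket [3.812373, 6.600000]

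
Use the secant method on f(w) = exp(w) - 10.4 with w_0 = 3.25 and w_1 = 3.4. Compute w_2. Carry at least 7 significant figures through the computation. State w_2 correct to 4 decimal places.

Secant update: w_(k+1) = w_k − f(w_k)·(w_k − w_(k-1))/(f(w_k) − f(w_(k-1))).
f(w_0) = 15.390340, f(w_1) = 19.564100
w_2 = 3.400000 - (19.564100)·(3.400000 - 3.250000)/(19.564100 - (15.390340)) = 2.696889; f(w_2) = 4.433519

2.6969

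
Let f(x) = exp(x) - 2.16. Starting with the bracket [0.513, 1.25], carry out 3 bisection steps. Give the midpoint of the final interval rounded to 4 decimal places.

f(0.513000) = -0.489705, f(1.250000) = 1.330343 (opposite signs)
step 1: m = 0.881500, f(m) = 0.254519 > 0 → root in [0.513000, 0.881500]
step 2: m = 0.697250, f(m) = -0.151778 < 0 → root in [0.697250, 0.881500]
step 3: m = 0.789375, f(m) = 0.042020 > 0 → root in [0.697250, 0.789375]
Midpoint of [0.697250, 0.789375] = 0.743312

0.7433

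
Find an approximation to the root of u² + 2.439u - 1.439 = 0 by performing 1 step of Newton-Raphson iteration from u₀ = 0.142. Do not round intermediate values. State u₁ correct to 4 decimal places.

0.5359

f'(u) = 2u + 2.439
u_0 = 0.142000: f = -1.072498, f' = 2.723000 → u_1 = 0.142000 - (-1.072498)/(2.723000) = 0.535866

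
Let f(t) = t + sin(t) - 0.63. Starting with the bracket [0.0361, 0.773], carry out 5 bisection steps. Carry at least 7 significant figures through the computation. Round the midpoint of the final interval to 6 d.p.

f(0.036100) = -0.557808, f(0.773000) = 0.841286 (opposite signs)
step 1: m = 0.404550, f(m) = 0.168155 > 0 → root in [0.036100, 0.404550]
step 2: m = 0.220325, f(m) = -0.191128 < 0 → root in [0.220325, 0.404550]
step 3: m = 0.312438, f(m) = -0.010183 < 0 → root in [0.312438, 0.404550]
step 4: m = 0.358494, f(m) = 0.079358 > 0 → root in [0.312438, 0.358494]
step 5: m = 0.335466, f(m) = 0.034675 > 0 → root in [0.312438, 0.335466]
Midpoint of [0.312438, 0.335466] = 0.323952

0.323952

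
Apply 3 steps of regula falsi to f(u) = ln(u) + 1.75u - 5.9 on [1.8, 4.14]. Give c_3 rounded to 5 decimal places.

2.78601

False-position update: c = (a·f(b) − b·f(a))/(f(b) − f(a)); replace the endpoint whose sign matches f(c).
f(1.800000) = -2.162213, f(4.140000) = 2.765696
step 1: c = 2.826719, f(c) = 0.085875 > 0 → new bracket [1.800000, 2.826719]
step 2: c = 2.787499, f(c) = 0.003269 > 0 → new bracket [1.800000, 2.787499]
step 3: c = 2.786009, f(c) = 0.000125 > 0 → new bracket [1.800000, 2.786009]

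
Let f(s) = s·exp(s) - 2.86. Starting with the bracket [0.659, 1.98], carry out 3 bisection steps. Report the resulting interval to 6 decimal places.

[0.989250, 1.154375]

f(0.659000) = -1.586246, f(1.980000) = 11.480631 (opposite signs)
step 1: m = 1.319500, f(m) = 2.076975 > 0 → root in [0.659000, 1.319500]
step 2: m = 0.989250, f(m) = -0.199692 < 0 → root in [0.989250, 1.319500]
step 3: m = 1.154375, f(m) = 0.801724 > 0 → root in [0.989250, 1.154375]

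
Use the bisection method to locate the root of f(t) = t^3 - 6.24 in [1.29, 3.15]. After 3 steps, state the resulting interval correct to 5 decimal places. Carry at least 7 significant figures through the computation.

f(1.290000) = -4.093311, f(3.150000) = 25.015875 (opposite signs)
step 1: m = 2.220000, f(m) = 4.701048 > 0 → root in [1.290000, 2.220000]
step 2: m = 1.755000, f(m) = -0.834556 < 0 → root in [1.755000, 2.220000]
step 3: m = 1.987500, f(m) = 1.610936 > 0 → root in [1.755000, 1.987500]

[1.75500, 1.98750]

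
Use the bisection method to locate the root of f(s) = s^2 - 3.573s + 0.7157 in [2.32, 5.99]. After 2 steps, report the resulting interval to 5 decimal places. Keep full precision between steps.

[3.23750, 4.15500]

f(2.320000) = -2.191260, f(5.990000) = 15.193530 (opposite signs)
step 1: m = 4.155000, f(m) = 3.133910 > 0 → root in [2.320000, 4.155000]
step 2: m = 3.237500, f(m) = -0.370481 < 0 → root in [3.237500, 4.155000]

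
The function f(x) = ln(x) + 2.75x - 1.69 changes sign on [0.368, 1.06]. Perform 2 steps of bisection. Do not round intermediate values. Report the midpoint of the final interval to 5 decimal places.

0.80050

f(0.368000) = -1.677672, f(1.060000) = 1.283269 (opposite signs)
step 1: m = 0.714000, f(m) = -0.063372 < 0 → root in [0.714000, 1.060000]
step 2: m = 0.887000, f(m) = 0.629340 > 0 → root in [0.714000, 0.887000]
Midpoint of [0.714000, 0.887000] = 0.800500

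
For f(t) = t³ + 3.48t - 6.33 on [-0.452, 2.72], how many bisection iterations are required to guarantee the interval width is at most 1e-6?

Initial width b − a = 2.72 − -0.452 = 3.172000.
After n steps the width is (b−a)/2^n; need (b−a)/2^n ≤ 1e-6.
So n ≥ log₂(3.172000/1e-6) = log₂(3172000.0000) ≈ 21.5970.
Hence n = 22.

22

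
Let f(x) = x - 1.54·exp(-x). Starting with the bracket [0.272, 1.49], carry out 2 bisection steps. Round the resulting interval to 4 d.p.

f(0.272000) = -0.901256, f(1.490000) = 1.142926 (opposite signs)
step 1: m = 0.881000, f(m) = 0.242873 > 0 → root in [0.272000, 0.881000]
step 2: m = 0.576500, f(m) = -0.288767 < 0 → root in [0.576500, 0.881000]

[0.5765, 0.8810]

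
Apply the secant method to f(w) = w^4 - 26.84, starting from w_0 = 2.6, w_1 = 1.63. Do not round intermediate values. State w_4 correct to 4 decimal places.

Secant update: w_(k+1) = w_k − f(w_k)·(w_k − w_(k-1))/(f(w_k) − f(w_(k-1))).
f(w_0) = 18.857600, f(w_1) = -19.780882
w_2 = 1.630000 - (-19.780882)·(1.630000 - 2.600000)/(-19.780882 - (18.857600)) = 2.126589; f(w_2) = -6.388062
w_3 = 2.126589 - (-6.388062)·(2.126589 - 1.630000)/(-6.388062 - (-19.780882)) = 2.363451; f(w_3) = 4.362271
w_4 = 2.363451 - (4.362271)·(2.363451 - 2.126589)/(4.362271 - (-6.388062)) = 2.267337; f(w_4) = -0.411997

2.2673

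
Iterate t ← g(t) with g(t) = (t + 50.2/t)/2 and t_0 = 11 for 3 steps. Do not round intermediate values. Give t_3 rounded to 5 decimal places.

t_1 = g(11.000000) = 7.781818
t_2 = g(7.781818) = 7.116376
t_3 = g(7.116376) = 7.085264

7.08526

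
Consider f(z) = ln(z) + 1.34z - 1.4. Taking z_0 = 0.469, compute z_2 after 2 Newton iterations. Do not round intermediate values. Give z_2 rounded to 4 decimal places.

1.0227

f'(z) = 1/z + 1.34
z_0 = 0.469000: f = -1.528693, f' = 3.472196 → z_1 = 0.469000 - (-1.528693)/(3.472196) = 0.909267
z_1 = 0.909267: f = -0.276699, f' = 2.439787 → z_2 = 0.909267 - (-0.276699)/(2.439787) = 1.022678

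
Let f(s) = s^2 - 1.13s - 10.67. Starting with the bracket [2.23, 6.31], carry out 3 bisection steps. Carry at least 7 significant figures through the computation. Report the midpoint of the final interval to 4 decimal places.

4.0150

f(2.230000) = -8.217000, f(6.310000) = 22.015800 (opposite signs)
step 1: m = 4.270000, f(m) = 2.737800 > 0 → root in [2.230000, 4.270000]
step 2: m = 3.250000, f(m) = -3.780000 < 0 → root in [3.250000, 4.270000]
step 3: m = 3.760000, f(m) = -0.781200 < 0 → root in [3.760000, 4.270000]
Midpoint of [3.760000, 4.270000] = 4.015000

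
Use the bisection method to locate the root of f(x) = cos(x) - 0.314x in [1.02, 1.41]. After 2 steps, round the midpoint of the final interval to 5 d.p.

f(1.020000) = 0.203086, f(1.410000) = -0.282636 (opposite signs)
step 1: m = 1.215000, f(m) = -0.033173 < 0 → root in [1.020000, 1.215000]
step 2: m = 1.117500, f(m) = 0.087036 > 0 → root in [1.117500, 1.215000]
Midpoint of [1.117500, 1.215000] = 1.166250

1.16625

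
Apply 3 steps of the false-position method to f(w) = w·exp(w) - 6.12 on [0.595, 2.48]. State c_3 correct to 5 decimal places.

False-position update: c = (a·f(b) − b·f(a))/(f(b) − f(a)); replace the endpoint whose sign matches f(c).
f(0.595000) = -5.041247, f(2.480000) = 23.494336
step 1: c = 0.928014, f(c) = -3.772606 < 0 → new bracket [0.928014, 2.480000]
step 2: c = 1.142744, f(c) = -2.537085 < 0 → new bracket [1.142744, 2.480000]
step 3: c = 1.273076, f(c) = -1.572796 < 0 → new bracket [1.273076, 2.480000]

1.27308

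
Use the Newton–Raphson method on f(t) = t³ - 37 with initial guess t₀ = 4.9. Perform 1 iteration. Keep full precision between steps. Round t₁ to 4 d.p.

3.7803

f'(t) = 3t²
t_0 = 4.900000: f = 80.649000, f' = 72.030000 → t_1 = 4.900000 - (80.649000)/(72.030000) = 3.780342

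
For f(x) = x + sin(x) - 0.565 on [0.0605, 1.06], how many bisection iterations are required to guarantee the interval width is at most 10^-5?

Initial width b − a = 1.06 − 0.0605 = 0.999500.
After n steps the width is (b−a)/2^n; need (b−a)/2^n ≤ 10^-5.
So n ≥ log₂(0.999500/10^-5) = log₂(99950.0000) ≈ 16.6089.
Hence n = 17.

17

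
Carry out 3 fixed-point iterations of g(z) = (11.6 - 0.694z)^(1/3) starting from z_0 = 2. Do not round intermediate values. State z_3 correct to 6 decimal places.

2.161602

z_1 = g(2.000000) = 2.169553
z_2 = g(2.169553) = 2.161188
z_3 = g(2.161188) = 2.161602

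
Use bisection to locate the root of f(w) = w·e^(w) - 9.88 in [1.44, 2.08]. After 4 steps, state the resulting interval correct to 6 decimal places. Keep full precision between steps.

[1.720000, 1.760000]

f(1.440000) = -3.802198, f(2.080000) = 6.769295 (opposite signs)
step 1: m = 1.760000, f(m) = 0.349890 > 0 → root in [1.440000, 1.760000]
step 2: m = 1.600000, f(m) = -1.955148 < 0 → root in [1.600000, 1.760000]
step 3: m = 1.680000, f(m) = -0.865866 < 0 → root in [1.680000, 1.760000]
step 4: m = 1.720000, f(m) = -0.274611 < 0 → root in [1.720000, 1.760000]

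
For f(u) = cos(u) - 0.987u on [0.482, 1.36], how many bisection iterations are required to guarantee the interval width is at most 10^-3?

Initial width b − a = 1.36 − 0.482 = 0.878000.
After n steps the width is (b−a)/2^n; need (b−a)/2^n ≤ 10^-3.
So n ≥ log₂(0.878000/10^-3) = log₂(878.0000) ≈ 9.7781.
Hence n = 10.

10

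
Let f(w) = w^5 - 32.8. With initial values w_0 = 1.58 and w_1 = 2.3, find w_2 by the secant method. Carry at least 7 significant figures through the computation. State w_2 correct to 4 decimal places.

1.8831

f(w_0) = -22.953420, f(w_1) = 31.563430
w_2 = 2.300000 - (31.563430)·(2.300000 - 1.580000)/(31.563430 - (-22.953420)) = 1.883144; f(w_2) = -9.118032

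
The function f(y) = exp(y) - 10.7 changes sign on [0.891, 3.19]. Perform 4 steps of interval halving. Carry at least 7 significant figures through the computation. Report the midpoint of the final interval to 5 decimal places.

2.39972

f(0.891000) = -8.262434, f(3.190000) = 13.588427 (opposite signs)
step 1: m = 2.040500, f(m) = -3.005545 < 0 → root in [2.040500, 3.190000]
step 2: m = 2.615250, f(m) = 2.970634 > 0 → root in [2.040500, 2.615250]
step 3: m = 2.327875, f(m) = -0.443876 < 0 → root in [2.327875, 2.615250]
step 4: m = 2.471562, f(m) = 1.140934 > 0 → root in [2.327875, 2.471562]
Midpoint of [2.327875, 2.471562] = 2.399719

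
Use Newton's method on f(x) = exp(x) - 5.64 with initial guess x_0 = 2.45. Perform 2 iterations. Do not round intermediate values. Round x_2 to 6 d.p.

f'(x) = exp(x)
x_0 = 2.450000: f = 5.948347, f' = 11.588347 → x_1 = 2.450000 - (5.948347)/(11.588347) = 1.936696
x_1 = 1.936696: f = 1.295796, f' = 6.935796 → x_2 = 1.936696 - (1.295796)/(6.935796) = 1.749869

1.749869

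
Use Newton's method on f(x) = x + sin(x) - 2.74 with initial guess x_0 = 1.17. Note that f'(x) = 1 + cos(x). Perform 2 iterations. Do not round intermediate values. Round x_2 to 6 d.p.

1.749647

Newton update: x ← x − f(x)/f'(x).
x_0 = 1.170000: f = -0.649249, f' = 1.390152 → x_1 = 1.170000 - (-0.649249)/(1.390152) = 1.637035
x_1 = 1.637035: f = -0.105158, f' = 0.933810 → x_2 = 1.637035 - (-0.105158)/(0.933810) = 1.749647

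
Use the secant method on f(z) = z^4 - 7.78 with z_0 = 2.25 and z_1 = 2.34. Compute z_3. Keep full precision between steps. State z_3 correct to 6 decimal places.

1.756451

f(z_0) = 17.848906, f(z_1) = 22.202195
z_2 = 2.340000 - (22.202195)·(2.340000 - 2.250000)/(22.202195 - (17.848906)) = 1.880991; f(z_2) = 4.738352
z_3 = 1.880991 - (4.738352)·(1.880991 - 2.340000)/(4.738352 - (22.202195)) = 1.756451; f(z_3) = 1.737976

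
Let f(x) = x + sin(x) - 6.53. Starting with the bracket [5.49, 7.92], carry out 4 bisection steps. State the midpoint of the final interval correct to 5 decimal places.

f(5.490000) = -1.752592, f(7.920000) = 2.387822 (opposite signs)
step 1: m = 6.705000, f(m) = 0.584417 > 0 → root in [5.490000, 6.705000]
step 2: m = 6.097500, f(m) = -0.617120 < 0 → root in [6.097500, 6.705000]
step 3: m = 6.401250, f(m) = -0.010959 < 0 → root in [6.401250, 6.705000]
step 4: m = 6.553125, f(m) = 0.289798 > 0 → root in [6.401250, 6.553125]
Midpoint of [6.401250, 6.553125] = 6.477187

6.47719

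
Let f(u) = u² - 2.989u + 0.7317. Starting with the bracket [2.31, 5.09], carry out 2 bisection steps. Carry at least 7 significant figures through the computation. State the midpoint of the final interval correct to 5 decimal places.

2.65750

f(2.310000) = -0.836790, f(5.090000) = 11.425790 (opposite signs)
step 1: m = 3.700000, f(m) = 3.362400 > 0 → root in [2.310000, 3.700000]
step 2: m = 3.005000, f(m) = 0.779780 > 0 → root in [2.310000, 3.005000]
Midpoint of [2.310000, 3.005000] = 2.657500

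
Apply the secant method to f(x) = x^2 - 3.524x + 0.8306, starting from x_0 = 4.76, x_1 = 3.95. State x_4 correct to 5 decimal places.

f(x_0) = 6.713960, f(x_1) = 2.513300
x_2 = 3.950000 - (2.513300)·(3.950000 - 4.760000)/(2.513300 - (6.713960)) = 3.465368; f(x_2) = 0.627420
x_3 = 3.465368 - (0.627420)·(3.465368 - 3.950000)/(0.627420 - (2.513300)) = 3.304135; f(x_3) = 0.104135
x_4 = 3.304135 - (0.104135)·(3.304135 - 3.465368)/(0.104135 - (0.627420)) = 3.272049; f(x_4) = 0.006203

3.27205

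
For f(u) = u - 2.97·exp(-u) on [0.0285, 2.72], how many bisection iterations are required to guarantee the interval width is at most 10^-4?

15

Initial width b − a = 2.72 − 0.0285 = 2.691500.
After n steps the width is (b−a)/2^n; need (b−a)/2^n ≤ 10^-4.
So n ≥ log₂(2.691500/10^-4) = log₂(26915.0000) ≈ 14.7161.
Hence n = 15.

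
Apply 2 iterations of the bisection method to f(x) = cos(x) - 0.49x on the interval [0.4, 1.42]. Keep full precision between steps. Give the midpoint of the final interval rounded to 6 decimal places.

f(0.400000) = 0.725061, f(1.420000) = -0.545575 (opposite signs)
step 1: m = 0.910000, f(m) = 0.167846 > 0 → root in [0.910000, 1.420000]
step 2: m = 1.165000, f(m) = -0.176099 < 0 → root in [0.910000, 1.165000]
Midpoint of [0.910000, 1.165000] = 1.037500

1.037500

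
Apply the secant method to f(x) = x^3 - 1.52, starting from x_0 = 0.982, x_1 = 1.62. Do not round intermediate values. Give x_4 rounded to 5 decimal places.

f(x_0) = -0.573034, f(x_1) = 2.731528
x_2 = 1.620000 - (2.731528)·(1.620000 - 0.982000)/(2.731528 - (-0.573034)) = 1.092634; f(x_2) = -0.215561
x_3 = 1.092634 - (-0.215561)·(1.092634 - 1.620000)/(-0.215561 - (2.731528)) = 1.131207; f(x_3) = -0.072474
x_4 = 1.131207 - (-0.072474)·(1.131207 - 1.092634)/(-0.072474 - (-0.215561)) = 1.150745; f(x_4) = 0.003831

1.15074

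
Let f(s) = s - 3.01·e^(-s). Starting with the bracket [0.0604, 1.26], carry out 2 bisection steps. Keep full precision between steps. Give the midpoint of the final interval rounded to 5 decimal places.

1.11005

f(0.060400) = -2.773178, f(1.260000) = 0.406201 (opposite signs)
step 1: m = 0.660200, f(m) = -0.895211 < 0 → root in [0.660200, 1.260000]
step 2: m = 0.960100, f(m) = -0.192292 < 0 → root in [0.960100, 1.260000]
Midpoint of [0.960100, 1.260000] = 1.110050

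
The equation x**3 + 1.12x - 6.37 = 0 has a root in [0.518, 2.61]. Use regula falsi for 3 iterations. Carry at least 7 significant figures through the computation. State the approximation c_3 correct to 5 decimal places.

1.56095

f(0.518000) = -5.650848, f(2.610000) = 14.332781
step 1: c = 1.109563, f(c) = -3.761273 < 0 → new bracket [1.109563, 2.610000]
step 2: c = 1.421464, f(c) = -1.905807 < 0 → new bracket [1.421464, 2.610000]
step 3: c = 1.560954, f(c) = -0.818347 < 0 → new bracket [1.560954, 2.610000]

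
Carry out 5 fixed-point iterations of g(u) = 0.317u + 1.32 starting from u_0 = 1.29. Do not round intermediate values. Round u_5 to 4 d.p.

1.9306

u_1 = g(1.290000) = 1.728930
u_2 = g(1.728930) = 1.868071
u_3 = g(1.868071) = 1.912178
u_4 = g(1.912178) = 1.926161
u_5 = g(1.926161) = 1.930593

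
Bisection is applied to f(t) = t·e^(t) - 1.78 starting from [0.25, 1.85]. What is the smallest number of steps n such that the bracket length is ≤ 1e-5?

Initial width b − a = 1.85 − 0.25 = 1.600000.
After n steps the width is (b−a)/2^n; need (b−a)/2^n ≤ 1e-5.
So n ≥ log₂(1.600000/1e-5) = log₂(160000.0000) ≈ 17.2877.
Hence n = 18.

18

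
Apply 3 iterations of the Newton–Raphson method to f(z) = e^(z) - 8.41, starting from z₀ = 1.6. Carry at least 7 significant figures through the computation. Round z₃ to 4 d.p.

f'(z) = e^(z)
z_0 = 1.600000: f = -3.456968, f' = 4.953032 → z_1 = 1.600000 - (-3.456968)/(4.953032) = 2.297950
z_1 = 2.297950: f = 1.543754, f' = 9.953754 → z_2 = 2.297950 - (1.543754)/(9.953754) = 2.142857
z_2 = 2.142857: f = 0.113756, f' = 8.523756 → z_3 = 2.142857 - (0.113756)/(8.523756) = 2.129511

2.1295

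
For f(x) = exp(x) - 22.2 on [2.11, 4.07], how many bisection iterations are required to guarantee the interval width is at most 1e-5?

Initial width b − a = 4.07 − 2.11 = 1.960000.
After n steps the width is (b−a)/2^n; need (b−a)/2^n ≤ 1e-5.
So n ≥ log₂(1.960000/1e-5) = log₂(196000.0000) ≈ 17.5805.
Hence n = 18.

18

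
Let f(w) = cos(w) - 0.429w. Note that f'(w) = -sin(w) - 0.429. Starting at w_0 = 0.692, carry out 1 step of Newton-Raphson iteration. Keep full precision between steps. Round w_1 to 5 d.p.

w_0 = 0.692000: f = 0.473103, f' = -1.067078 → w_1 = 0.692000 - (0.473103)/(-1.067078) = 1.135363

1.13536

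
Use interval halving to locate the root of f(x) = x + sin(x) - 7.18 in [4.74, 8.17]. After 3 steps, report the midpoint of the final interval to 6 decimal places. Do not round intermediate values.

f(4.740000) = -3.439619, f(8.170000) = 1.940480 (opposite signs)
step 1: m = 6.455000, f(m) = -0.554029 < 0 → root in [6.455000, 8.170000]
step 2: m = 7.312500, f(m) = 0.989446 > 0 → root in [6.455000, 7.312500]
step 3: m = 6.883750, f(m) = 0.268858 > 0 → root in [6.455000, 6.883750]
Midpoint of [6.455000, 6.883750] = 6.669375

6.669375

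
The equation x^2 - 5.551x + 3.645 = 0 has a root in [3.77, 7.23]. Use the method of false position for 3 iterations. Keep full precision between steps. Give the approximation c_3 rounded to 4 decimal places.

4.7181

f(3.770000) = -3.069370, f(7.230000) = 15.784170
step 1: c = 4.333291, f(c) = -1.631689 < 0 → new bracket [4.333291, 7.230000]
step 2: c = 4.604683, f(c) = -0.712491 < 0 → new bracket [4.604683, 7.230000]
step 3: c = 4.718070, f(c) = -0.284821 < 0 → new bracket [4.718070, 7.230000]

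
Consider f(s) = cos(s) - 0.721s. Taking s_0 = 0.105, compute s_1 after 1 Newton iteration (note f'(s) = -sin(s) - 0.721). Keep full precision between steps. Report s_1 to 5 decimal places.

1.21759

s_0 = 0.105000: f = 0.918788, f' = -0.825807 → s_1 = 0.105000 - (0.918788)/(-0.825807) = 1.217593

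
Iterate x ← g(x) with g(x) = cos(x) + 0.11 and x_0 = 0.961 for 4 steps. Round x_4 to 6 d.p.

x_1 = g(0.961000) = 0.682701
x_2 = g(0.682701) = 0.885872
x_3 = g(0.885872) = 0.742615
x_4 = g(0.742615) = 0.846703

0.846703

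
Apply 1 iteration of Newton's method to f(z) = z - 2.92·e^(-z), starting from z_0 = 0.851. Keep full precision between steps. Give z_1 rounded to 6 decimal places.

1.027163

f'(z) = 1 + 2.92·e^(-z)
z_0 = 0.851000: f = -0.395804, f' = 2.246804 → z_1 = 0.851000 - (-0.395804)/(2.246804) = 1.027163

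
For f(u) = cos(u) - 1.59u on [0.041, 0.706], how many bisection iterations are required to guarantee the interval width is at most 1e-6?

20

Initial width b − a = 0.706 − 0.041 = 0.665000.
After n steps the width is (b−a)/2^n; need (b−a)/2^n ≤ 1e-6.
So n ≥ log₂(0.665000/1e-6) = log₂(665000.0000) ≈ 19.3430.
Hence n = 20.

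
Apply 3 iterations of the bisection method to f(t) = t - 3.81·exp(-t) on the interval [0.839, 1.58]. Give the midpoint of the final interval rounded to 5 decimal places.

1.16319

f(0.839000) = -0.807463, f(1.580000) = 0.795235 (opposite signs)
step 1: m = 1.209500, f(m) = 0.072800 > 0 → root in [0.839000, 1.209500]
step 2: m = 1.024250, f(m) = -0.343790 < 0 → root in [1.024250, 1.209500]
step 3: m = 1.116875, f(m) = -0.130142 < 0 → root in [1.116875, 1.209500]
Midpoint of [1.116875, 1.209500] = 1.163187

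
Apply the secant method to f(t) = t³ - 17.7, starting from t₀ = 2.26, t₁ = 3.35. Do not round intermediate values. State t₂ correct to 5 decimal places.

Secant update: t_(k+1) = t_k − f(t_k)·(t_k − t_(k-1))/(f(t_k) − f(t_(k-1))).
f(t_0) = -6.156824, f(t_1) = 19.895375
t_2 = 3.350000 - (19.895375)·(3.350000 - 2.260000)/(19.895375 - (-6.156824)) = 2.517596; f(t_2) = -1.742750

2.51760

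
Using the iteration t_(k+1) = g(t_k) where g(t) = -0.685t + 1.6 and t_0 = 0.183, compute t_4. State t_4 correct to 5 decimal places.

t_1 = g(0.183000) = 1.474645
t_2 = g(1.474645) = 0.589868
t_3 = g(0.589868) = 1.195940
t_4 = g(1.195940) = 0.780781

0.78078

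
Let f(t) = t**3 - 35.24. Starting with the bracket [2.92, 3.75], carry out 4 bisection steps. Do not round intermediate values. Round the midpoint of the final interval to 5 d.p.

f(2.920000) = -10.342912, f(3.750000) = 17.494375 (opposite signs)
step 1: m = 3.335000, f(m) = 1.852620 > 0 → root in [2.920000, 3.335000]
step 2: m = 3.127500, f(m) = -4.649121 < 0 → root in [3.127500, 3.335000]
step 3: m = 3.231250, f(m) = -1.502594 < 0 → root in [3.231250, 3.335000]
step 4: m = 3.283125, f(m) = 0.148508 > 0 → root in [3.231250, 3.283125]
Midpoint of [3.231250, 3.283125] = 3.257188

3.25719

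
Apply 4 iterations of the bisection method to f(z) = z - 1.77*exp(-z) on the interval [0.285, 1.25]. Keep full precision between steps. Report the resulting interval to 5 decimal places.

[0.76750, 0.82781]

f(0.285000) = -1.046065, f(1.250000) = 0.742887 (opposite signs)
step 1: m = 0.767500, f(m) = -0.054085 < 0 → root in [0.767500, 1.250000]
step 2: m = 1.008750, f(m) = 0.363276 > 0 → root in [0.767500, 1.008750]
step 3: m = 0.888125, f(m) = 0.159900 > 0 → root in [0.767500, 0.888125]
step 4: m = 0.827813, f(m) = 0.054315 > 0 → root in [0.767500, 0.827813]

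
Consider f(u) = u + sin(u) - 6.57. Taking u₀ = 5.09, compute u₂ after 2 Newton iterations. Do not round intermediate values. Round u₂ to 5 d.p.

f'(u) = 1 + cos(u)
u_0 = 5.090000: f = -2.409548, f' = 1.368701 → u_1 = 5.090000 - (-2.409548)/(1.368701) = 6.850464
u_1 = 6.850464: f = 0.817802, f' = 1.843367 → u_2 = 6.850464 - (0.817802)/(1.843367) = 6.406818

6.40682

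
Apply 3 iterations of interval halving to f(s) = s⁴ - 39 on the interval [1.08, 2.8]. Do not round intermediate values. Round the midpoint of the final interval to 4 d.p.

f(1.080000) = -37.639511, f(2.800000) = 22.465600 (opposite signs)
step 1: m = 1.940000, f(m) = -24.835315 < 0 → root in [1.940000, 2.800000]
step 2: m = 2.370000, f(m) = -7.450434 < 0 → root in [2.370000, 2.800000]
step 3: m = 2.585000, f(m) = 5.652131 > 0 → root in [2.370000, 2.585000]
Midpoint of [2.370000, 2.585000] = 2.477500

2.4775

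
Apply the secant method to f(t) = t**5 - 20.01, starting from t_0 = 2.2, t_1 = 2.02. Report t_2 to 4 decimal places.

f(t_0) = 31.526320, f(t_1) = 13.622322
t_2 = 2.020000 - (13.622322)·(2.020000 - 2.200000)/(13.622322 - (31.526320)) = 1.883046; f(t_2) = 3.665821

1.8830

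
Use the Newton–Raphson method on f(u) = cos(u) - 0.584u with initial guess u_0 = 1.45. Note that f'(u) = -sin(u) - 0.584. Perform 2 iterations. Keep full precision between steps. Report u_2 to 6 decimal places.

u_0 = 1.450000: f = -0.726297, f' = -1.576713 → u_1 = 1.450000 - (-0.726297)/(-1.576713) = 0.989360
u_1 = 0.989360: f = -0.028561, f' = -1.419675 → u_2 = 0.989360 - (-0.028561)/(-1.419675) = 0.969242

0.969242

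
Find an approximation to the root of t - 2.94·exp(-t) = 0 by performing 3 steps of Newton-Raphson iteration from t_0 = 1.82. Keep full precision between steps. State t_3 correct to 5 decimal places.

1.03958

f'(t) = 1 + 2.94·exp(-t)
t_0 = 1.820000: f = 1.343644, f' = 1.476356 → t_1 = 1.820000 - (1.343644)/(1.476356) = 0.909891
t_1 = 0.909891: f = -0.273659, f' = 2.183550 → t_2 = 0.909891 - (-0.273659)/(2.183550) = 1.035219
t_2 = 1.035219: f = -0.008919, f' = 2.044137 → t_3 = 1.035219 - (-0.008919)/(2.044137) = 1.039582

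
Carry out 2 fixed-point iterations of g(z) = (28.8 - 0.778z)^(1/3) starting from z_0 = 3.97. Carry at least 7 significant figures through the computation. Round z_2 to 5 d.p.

z_1 = g(3.970000) = 2.951492
z_2 = g(2.951492) = 2.981506

2.98151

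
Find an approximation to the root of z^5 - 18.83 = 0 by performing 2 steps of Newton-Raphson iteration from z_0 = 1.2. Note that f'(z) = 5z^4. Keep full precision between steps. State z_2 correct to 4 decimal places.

Newton update: z ← z − f(z)/f'(z).
z_0 = 1.200000: f = -16.341680, f' = 10.368000 → z_1 = 1.200000 - (-16.341680)/(10.368000) = 2.776165
z_1 = 2.776165: f = 146.072208, f' = 296.996397 → z_2 = 2.776165 - (146.072208)/(296.996397) = 2.284334

2.2843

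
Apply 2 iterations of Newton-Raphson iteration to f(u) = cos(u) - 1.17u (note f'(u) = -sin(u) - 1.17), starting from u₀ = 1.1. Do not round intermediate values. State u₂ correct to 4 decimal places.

0.6701

Newton update: u ← u − f(u)/f'(u).
u_0 = 1.100000: f = -0.833404, f' = -2.061207 → u_1 = 1.100000 - (-0.833404)/(-2.061207) = 0.695672
u_1 = 0.695672: f = -0.046313, f' = -1.810901 → u_2 = 0.695672 - (-0.046313)/(-1.810901) = 0.670097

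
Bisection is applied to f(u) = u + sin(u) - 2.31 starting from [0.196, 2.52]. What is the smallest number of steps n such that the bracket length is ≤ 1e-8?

28

Initial width b − a = 2.52 − 0.196 = 2.324000.
After n steps the width is (b−a)/2^n; need (b−a)/2^n ≤ 1e-8.
So n ≥ log₂(2.324000/1e-8) = log₂(232400000.0000) ≈ 27.7920.
Hence n = 28.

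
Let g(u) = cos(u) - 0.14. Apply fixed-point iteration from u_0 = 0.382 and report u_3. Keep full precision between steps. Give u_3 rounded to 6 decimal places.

0.704417

u_1 = g(0.382000) = 0.787921
u_2 = g(0.787921) = 0.565321
u_3 = g(0.565321) = 0.704417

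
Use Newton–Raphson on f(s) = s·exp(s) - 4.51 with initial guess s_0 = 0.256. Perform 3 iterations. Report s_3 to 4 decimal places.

f'(s) = (s + 1)·exp(s)
s_0 = 0.256000: f = -4.179311, f' = 1.622441 → s_1 = 0.256000 - (-4.179311)/(1.622441) = 2.831940
s_1 = 2.831940: f = 43.571698, f' = 65.060060 → s_2 = 2.831940 - (43.571698)/(65.060060) = 2.162225
s_2 = 2.162225: f = 14.280706, f' = 27.481156 → s_3 = 2.162225 - (14.280706)/(27.481156) = 1.642570

1.6426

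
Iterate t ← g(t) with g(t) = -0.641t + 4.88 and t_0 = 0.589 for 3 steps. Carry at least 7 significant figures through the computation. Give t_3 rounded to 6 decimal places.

t_1 = g(0.589000) = 4.502451
t_2 = g(4.502451) = 1.993929
t_3 = g(1.993929) = 3.601892

3.601892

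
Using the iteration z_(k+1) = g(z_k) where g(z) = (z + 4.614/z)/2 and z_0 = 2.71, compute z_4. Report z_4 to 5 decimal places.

2.14802

z_1 = g(2.710000) = 2.206292
z_2 = g(2.206292) = 2.148792
z_3 = g(2.148792) = 2.148022
z_4 = g(2.148022) = 2.148022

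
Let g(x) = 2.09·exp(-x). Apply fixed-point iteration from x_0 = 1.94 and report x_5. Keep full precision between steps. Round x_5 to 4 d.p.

x_1 = g(1.940000) = 0.300341
x_2 = g(0.300341) = 1.547782
x_3 = g(1.547782) = 0.444583
x_4 = g(0.444583) = 1.339881
x_5 = g(1.339881) = 0.547323

0.5473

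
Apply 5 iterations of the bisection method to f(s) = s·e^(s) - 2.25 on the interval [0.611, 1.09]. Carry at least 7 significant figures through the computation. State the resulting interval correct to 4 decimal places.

f(0.611000) = -1.124371, f(1.090000) = 0.991959 (opposite signs)
step 1: m = 0.850500, f(m) = -0.259135 < 0 → root in [0.850500, 1.090000]
step 2: m = 0.970250, f(m) = 0.310106 > 0 → root in [0.850500, 0.970250]
step 3: m = 0.910375, f(m) = 0.012513 > 0 → root in [0.850500, 0.910375]
step 4: m = 0.880437, f(m) = -0.126425 < 0 → root in [0.880437, 0.910375]
step 5: m = 0.895406, f(m) = -0.057750 < 0 → root in [0.895406, 0.910375]

[0.8954, 0.9104]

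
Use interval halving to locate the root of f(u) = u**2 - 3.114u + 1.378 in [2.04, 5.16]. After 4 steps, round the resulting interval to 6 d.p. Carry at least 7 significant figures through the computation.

f(2.040000) = -0.812960, f(5.160000) = 11.935360 (opposite signs)
step 1: m = 3.600000, f(m) = 3.127600 > 0 → root in [2.040000, 3.600000]
step 2: m = 2.820000, f(m) = 0.548920 > 0 → root in [2.040000, 2.820000]
step 3: m = 2.430000, f(m) = -0.284120 < 0 → root in [2.430000, 2.820000]
step 4: m = 2.625000, f(m) = 0.094375 > 0 → root in [2.430000, 2.625000]

[2.430000, 2.625000]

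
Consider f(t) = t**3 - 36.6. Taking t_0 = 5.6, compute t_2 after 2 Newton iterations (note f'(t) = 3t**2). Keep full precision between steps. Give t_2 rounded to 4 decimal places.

3.4661

t_0 = 5.600000: f = 139.016000, f' = 94.080000 → t_1 = 5.600000 - (139.016000)/(94.080000) = 4.122364
t_1 = 4.122364: f = 33.454977, f' = 50.981653 → t_2 = 4.122364 - (33.454977)/(50.981653) = 3.466148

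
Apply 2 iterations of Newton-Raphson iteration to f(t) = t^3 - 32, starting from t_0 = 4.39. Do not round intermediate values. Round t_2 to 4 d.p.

f'(t) = 3t^2
t_0 = 4.390000: f = 52.604519, f' = 57.816300 → t_1 = 4.390000 - (52.604519)/(57.816300) = 3.480144
t_1 = 3.480144: f = 10.149417, f' = 36.334203 → t_2 = 3.480144 - (10.149417)/(36.334203) = 3.200809

3.2008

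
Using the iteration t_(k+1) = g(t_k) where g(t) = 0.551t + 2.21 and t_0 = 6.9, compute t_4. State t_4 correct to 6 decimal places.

5.104364

t_1 = g(6.900000) = 6.011900
t_2 = g(6.011900) = 5.522557
t_3 = g(5.522557) = 5.252929
t_4 = g(5.252929) = 5.104364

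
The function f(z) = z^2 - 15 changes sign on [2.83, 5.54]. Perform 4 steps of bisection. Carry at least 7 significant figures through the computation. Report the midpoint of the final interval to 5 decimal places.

3.93094

f(2.830000) = -6.991100, f(5.540000) = 15.691600 (opposite signs)
step 1: m = 4.185000, f(m) = 2.514225 > 0 → root in [2.830000, 4.185000]
step 2: m = 3.507500, f(m) = -2.697444 < 0 → root in [3.507500, 4.185000]
step 3: m = 3.846250, f(m) = -0.206361 < 0 → root in [3.846250, 4.185000]
step 4: m = 4.015625, f(m) = 1.125244 > 0 → root in [3.846250, 4.015625]
Midpoint of [3.846250, 4.015625] = 3.930938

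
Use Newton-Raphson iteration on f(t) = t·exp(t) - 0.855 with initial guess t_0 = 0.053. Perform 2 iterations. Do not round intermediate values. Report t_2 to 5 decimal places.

0.55953

f'(t) = (t + 1)·exp(t)
t_0 = 0.053000: f = -0.799115, f' = 1.110314 → t_1 = 0.053000 - (-0.799115)/(1.110314) = 0.772720
t_1 = 0.772720: f = 0.818439, f' = 3.839088 → t_2 = 0.772720 - (0.818439)/(3.839088) = 0.559534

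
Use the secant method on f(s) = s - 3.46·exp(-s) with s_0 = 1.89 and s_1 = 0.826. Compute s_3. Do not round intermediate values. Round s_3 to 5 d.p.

f(s_0) = 1.367292, f(s_1) = -0.688778
s_2 = 0.826000 - (-0.688778)·(0.826000 - 1.890000)/(-0.688778 - (1.367292)) = 1.182437; f(s_2) = 0.121841
s_3 = 1.182437 - (0.121841)·(1.182437 - 0.826000)/(0.121841 - (-0.688778)) = 1.128863; f(s_3) = 0.009895

1.12886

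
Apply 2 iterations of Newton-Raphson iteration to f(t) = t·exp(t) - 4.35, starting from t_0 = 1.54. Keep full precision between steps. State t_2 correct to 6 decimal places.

f'(t) = (t + 1)·exp(t)
t_0 = 1.540000: f = 2.833469, f' = 11.848059 → t_1 = 1.540000 - (2.833469)/(11.848059) = 1.300850
t_1 = 1.300850: f = 0.427259, f' = 8.449675 → t_2 = 1.300850 - (0.427259)/(8.449675) = 1.250284

1.250284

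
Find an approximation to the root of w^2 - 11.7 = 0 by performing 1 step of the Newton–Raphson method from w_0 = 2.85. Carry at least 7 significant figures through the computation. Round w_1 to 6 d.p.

3.477632

f'(w) = 2w
w_0 = 2.850000: f = -3.577500, f' = 5.700000 → w_1 = 2.850000 - (-3.577500)/(5.700000) = 3.477632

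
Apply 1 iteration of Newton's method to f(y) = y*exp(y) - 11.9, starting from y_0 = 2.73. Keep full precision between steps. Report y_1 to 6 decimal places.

2.206169

f'(y) = (y+1)*exp(y)
y_0 = 2.730000: f = 29.958782, f' = 57.191669 → y_1 = 2.730000 - (29.958782)/(57.191669) = 2.206169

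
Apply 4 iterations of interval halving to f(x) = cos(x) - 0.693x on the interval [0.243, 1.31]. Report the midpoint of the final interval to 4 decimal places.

0.8765

f(0.243000) = 0.802221, f(1.310000) = -0.649980 (opposite signs)
step 1: m = 0.776500, f(m) = 0.175256 > 0 → root in [0.776500, 1.310000]
step 2: m = 1.043250, f(m) = -0.219557 < 0 → root in [0.776500, 1.043250]
step 3: m = 0.909875, f(m) = -0.016699 < 0 → root in [0.776500, 0.909875]
step 4: m = 0.843187, f(m) = 0.080757 > 0 → root in [0.843187, 0.909875]
Midpoint of [0.843187, 0.909875] = 0.876531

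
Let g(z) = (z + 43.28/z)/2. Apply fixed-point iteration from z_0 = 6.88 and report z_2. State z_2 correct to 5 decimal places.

z_1 = g(6.880000) = 6.585349
z_2 = g(6.585349) = 6.578757

6.57876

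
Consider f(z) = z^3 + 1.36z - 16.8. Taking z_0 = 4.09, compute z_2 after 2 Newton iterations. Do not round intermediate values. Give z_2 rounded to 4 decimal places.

2.4904

f'(z) = 3z^2 + 1.36
z_0 = 4.090000: f = 57.180329, f' = 51.544300 → z_1 = 4.090000 - (57.180329)/(51.544300) = 2.980657
z_1 = 2.980657: f = 13.734781, f' = 28.012941 → z_2 = 2.980657 - (13.734781)/(28.012941) = 2.490355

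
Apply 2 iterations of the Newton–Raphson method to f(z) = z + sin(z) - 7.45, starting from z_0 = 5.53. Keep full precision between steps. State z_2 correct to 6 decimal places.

f'(z) = 1 + cos(z)
z_0 = 5.530000: f = -2.603966, f' = 1.729514 → z_1 = 5.530000 - (-2.603966)/(1.729514) = 7.035606
z_1 = 7.035606: f = 0.269013, f' = 1.730037 → z_2 = 7.035606 - (0.269013)/(1.730037) = 6.880110

6.880110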